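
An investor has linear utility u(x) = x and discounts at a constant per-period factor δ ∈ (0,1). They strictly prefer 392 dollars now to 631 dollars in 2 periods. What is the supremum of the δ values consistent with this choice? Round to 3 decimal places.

Comparing present values: 392 > δ^2·631.
So δ^2 < 392/631 = 0.62124; taking the square root of both positive sides preserves the inequality.
δ < 0.62124^(1/2) = 0.788.

δ < 0.788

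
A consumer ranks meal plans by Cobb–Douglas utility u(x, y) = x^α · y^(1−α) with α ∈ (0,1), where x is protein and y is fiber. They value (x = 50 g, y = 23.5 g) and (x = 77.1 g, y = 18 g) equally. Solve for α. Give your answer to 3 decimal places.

Set the two utilities equal: 50^α·23.5^(1−α) = 77.1^α·18^(1−α).
Rearrange to (50/77.1)^α = (18/23.5)^(1−α) and take logs: α·-0.433080 = (1−α)·-0.266629.
Thus α·(-0.699709) = -0.266629, so α = -0.266629/-0.699709 ≈ 0.381.

α ≈ 0.381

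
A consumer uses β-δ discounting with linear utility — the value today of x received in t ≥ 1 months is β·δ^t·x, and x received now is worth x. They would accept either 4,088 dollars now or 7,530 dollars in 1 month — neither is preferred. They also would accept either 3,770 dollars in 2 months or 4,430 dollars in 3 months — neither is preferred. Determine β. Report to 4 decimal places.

β ≈ 0.6379

From the later pair, β·δ^2·3770 = β·δ^3·4430; dividing through, δ = 3770/4430 = 0.85102.
Substituting δ into 4088 = β·δ·7530: β = 4088/(6408.149) ≈ 0.6379.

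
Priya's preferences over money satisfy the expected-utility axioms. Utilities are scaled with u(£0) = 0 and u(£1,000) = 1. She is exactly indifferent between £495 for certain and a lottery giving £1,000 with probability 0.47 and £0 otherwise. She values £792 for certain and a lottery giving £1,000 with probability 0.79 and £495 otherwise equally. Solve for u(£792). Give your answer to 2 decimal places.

0.89

First, u(£495) = 0.47·u(£1,000) + 0.53·u(£0) = 0.47.
The second indifference gives u(£792) = 0.79·u(£1,000) + 0.21·u(£495) = 0.79·1.00 + 0.21·0.47 = 0.8887.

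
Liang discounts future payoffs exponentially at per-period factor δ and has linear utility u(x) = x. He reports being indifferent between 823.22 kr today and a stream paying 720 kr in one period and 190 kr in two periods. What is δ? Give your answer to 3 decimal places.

δ ≈ 0.920

Present value of the stream is 720·δ + 190·δ². Indifference gives 720δ + 190δ² = 823.22.
So 190δ² + 720δ − 823.22 = 0.
By the quadratic formula (taking the positive root), δ = (−720 + √1144047.20) / 380 ≈ 0.920.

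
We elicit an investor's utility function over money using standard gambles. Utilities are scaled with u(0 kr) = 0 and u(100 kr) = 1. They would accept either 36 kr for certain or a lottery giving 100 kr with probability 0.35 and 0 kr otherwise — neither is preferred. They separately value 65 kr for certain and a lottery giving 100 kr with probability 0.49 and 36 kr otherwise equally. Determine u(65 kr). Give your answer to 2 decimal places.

From the first indifference, u(36 kr) = 0.35·u(100 kr) + 0.65·u(0 kr) = 0.35·1 + 0.65·0 = 0.35.
The second indifference gives u(65 kr) = 0.49·u(100 kr) + 0.51·u(36 kr) = 0.49·1.00 + 0.51·0.35 = 0.6685.

0.67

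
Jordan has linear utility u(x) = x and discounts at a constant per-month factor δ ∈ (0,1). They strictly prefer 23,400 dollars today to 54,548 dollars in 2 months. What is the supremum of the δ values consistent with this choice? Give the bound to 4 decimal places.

δ < 0.6550

Comparing present values: 23400 > δ^2·54548.
So δ^2 < 23400/54548 = 0.42898; taking the square root of both positive sides preserves the inequality.
δ < (23400/54548)^(1/2) ≈ 0.6550.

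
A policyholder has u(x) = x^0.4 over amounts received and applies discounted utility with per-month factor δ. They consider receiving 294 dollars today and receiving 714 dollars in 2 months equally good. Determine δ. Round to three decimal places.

δ ≈ 0.837

Equating discounted utilities: u(294) = δ^2·u(714) ⇒ δ^2 = u(294)/u(714).
Since u(x) = x^0.4, δ^2 = (294/714)^0.4 = 0.41176^0.4 = 0.70123.
Hence δ = (0.70123)^(1/2) = 0.83739.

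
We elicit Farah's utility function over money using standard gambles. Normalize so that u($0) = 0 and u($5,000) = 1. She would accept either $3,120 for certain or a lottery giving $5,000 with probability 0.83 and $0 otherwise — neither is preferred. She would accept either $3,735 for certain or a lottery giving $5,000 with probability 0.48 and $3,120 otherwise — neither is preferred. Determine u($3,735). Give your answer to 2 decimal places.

First, u($3,120) = 0.83·u($5,000) + 0.17·u($0) = 0.83.
The second indifference gives u($3,735) = 0.48·u($5,000) + 0.52·u($3,120) = 0.48·1.00 + 0.52·0.83 = 0.9116.

0.91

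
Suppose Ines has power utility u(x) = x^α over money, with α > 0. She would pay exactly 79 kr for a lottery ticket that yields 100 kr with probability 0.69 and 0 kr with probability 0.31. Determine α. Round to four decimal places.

α ≈ 1.5742

The lottery's expected utility is 0.69·u(100) + 0.31·u(0) = 0.69·100^α (since u(0) = 0 for α > 0).
Equating: 79^α = 0.69·100^α, i.e. 0.7900^α = 0.69.
Taking logs: α·ln(79/100) = ln(0.69), so α = -0.3710637 / -0.2357223 ≈ 1.5742.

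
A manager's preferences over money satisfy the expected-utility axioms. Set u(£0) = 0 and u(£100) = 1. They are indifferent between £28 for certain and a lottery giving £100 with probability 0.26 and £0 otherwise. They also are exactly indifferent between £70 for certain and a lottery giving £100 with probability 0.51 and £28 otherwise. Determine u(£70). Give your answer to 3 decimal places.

0.637

The first gamble pins u(£28): it must equal 0.26·1 + 0.74·0 = 0.26.
Then u(£70) = 0.51·u(£100) + 0.49·u(£28) = 0.51·1.00 + 0.49·0.26 = 0.6374.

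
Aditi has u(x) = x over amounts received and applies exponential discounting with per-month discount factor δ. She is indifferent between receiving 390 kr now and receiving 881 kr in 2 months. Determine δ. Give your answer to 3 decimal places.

δ ≈ 0.665

The payoff in 2 months is discounted by δ^2, so u(390) = δ^2·u(881) and δ^2 = u(390)/u(881).
With u(x) = x: δ^2 = 390/881 = 0.44268.
Taking the square root: δ = 0.44268^(1/2) ≈ 0.665.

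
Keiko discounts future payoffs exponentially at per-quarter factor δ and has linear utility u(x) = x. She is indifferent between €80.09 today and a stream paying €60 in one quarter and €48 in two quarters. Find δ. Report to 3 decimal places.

Present value of the stream is 60·δ + 48·δ². Indifference gives 60δ + 48δ² = 80.09.
Rearranged: 48δ² + 60δ − 80.09 = 0.
By the quadratic formula (taking the positive root), δ = (−60 + √18977.28) / 96 ≈ 0.810.

δ ≈ 0.810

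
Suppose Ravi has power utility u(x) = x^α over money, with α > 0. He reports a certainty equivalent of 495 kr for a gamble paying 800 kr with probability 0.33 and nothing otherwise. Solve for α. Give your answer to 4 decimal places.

α ≈ 2.3095

The lottery's expected utility is 0.33·u(800) + 0.67·u(0) = 0.33·800^α (since u(0) = 0 for α > 0).
Equating: 495^α = 0.33·800^α, i.e. 0.6188^α = 0.33.
α = ln(0.33) / ln(495/800) = -1.1086626/-0.4800540 ≈ 2.3095.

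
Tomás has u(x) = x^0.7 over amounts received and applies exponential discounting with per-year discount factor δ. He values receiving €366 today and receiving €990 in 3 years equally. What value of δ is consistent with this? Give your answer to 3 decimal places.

δ ≈ 0.793

The payoff in 3 years is discounted by δ^3, so u(366) = δ^3·u(990) and δ^3 = u(366)/u(990).
With u(x) = x^0.7: δ^3 = 366^0.7/990^0.7 = (366/990)^0.7 = 0.49830.
So δ = 0.49830^(1/3) ≈ 0.793.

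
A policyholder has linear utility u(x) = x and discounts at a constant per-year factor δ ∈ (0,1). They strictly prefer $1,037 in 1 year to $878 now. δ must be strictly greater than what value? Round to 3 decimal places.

δ > 0.847

Comparing present values: 878 < δ·1037.
Dividing through by 1037 gives δ > 0.84667.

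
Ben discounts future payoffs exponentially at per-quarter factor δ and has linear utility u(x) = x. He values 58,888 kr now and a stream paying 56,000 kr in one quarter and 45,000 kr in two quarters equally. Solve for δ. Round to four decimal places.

δ ≈ 0.6800

Present value of the stream is 56000·δ + 45000·δ². Indifference gives 56000δ + 45000δ² = 58888.
That is, 45000δ² + 56000δ − 58888 = 0, a quadratic in δ.
By the quadratic formula (taking the positive root), δ = (−56000 + √13735840000.00) / 90000 ≈ 0.6800.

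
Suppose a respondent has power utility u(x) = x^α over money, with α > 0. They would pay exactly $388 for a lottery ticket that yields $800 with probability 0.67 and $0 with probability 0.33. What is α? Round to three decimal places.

Since u(0) = 0, the lottery's EU is 0.67·800^α.
Indifference: 388^α = 0.67·800^α, so (388/800)^α = 0.67.
α = ln(0.67) / ln(388/800) = -0.400478/-0.723606 ≈ 0.553.

α ≈ 0.553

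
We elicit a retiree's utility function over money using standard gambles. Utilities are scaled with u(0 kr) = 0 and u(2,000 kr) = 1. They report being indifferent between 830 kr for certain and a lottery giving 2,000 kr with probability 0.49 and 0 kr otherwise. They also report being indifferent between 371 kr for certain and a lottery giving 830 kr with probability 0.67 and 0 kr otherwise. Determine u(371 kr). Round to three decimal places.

0.328

First, u(830 kr) = 0.49·u(2,000 kr) + 0.51·u(0 kr) = 0.49.
Chaining: u(371 kr) = 0.67·0.49 + 0.33·0.00 = 0.3283.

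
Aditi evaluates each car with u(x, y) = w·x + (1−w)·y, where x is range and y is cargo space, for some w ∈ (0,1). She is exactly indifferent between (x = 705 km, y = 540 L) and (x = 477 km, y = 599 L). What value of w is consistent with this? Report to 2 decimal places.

Equating utilities: w·705 + (1−w)·540 = w·477 + (1−w)·599.
Collecting terms: w·228 = (1−w)·59.
Hence w = 59/(228+59) = 59/287 = 0.21.

w = 0.21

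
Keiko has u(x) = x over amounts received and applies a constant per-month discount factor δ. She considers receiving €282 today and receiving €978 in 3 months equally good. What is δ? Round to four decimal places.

The payoff in 3 months is discounted by δ^3, so u(282) = δ^3·u(978) and δ^3 = u(282)/u(978).
With u(x) = x: δ^3 = 282/978 = 0.28834.
Hence δ = (0.28834)^(1/3) = 0.660648.

δ ≈ 0.6606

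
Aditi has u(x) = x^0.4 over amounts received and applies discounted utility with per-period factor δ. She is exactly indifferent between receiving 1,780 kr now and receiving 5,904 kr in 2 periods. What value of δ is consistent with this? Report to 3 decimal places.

The payoff in 2 periods is discounted by δ^2, so u(1780) = δ^2·u(5904) and δ^2 = u(1780)/u(5904).
Since u(x) = x^0.4, δ^2 = (1780/5904)^0.4 = 0.30149^0.4 = 0.61903.
So δ = 0.61903^(1/2) ≈ 0.787.

δ ≈ 0.787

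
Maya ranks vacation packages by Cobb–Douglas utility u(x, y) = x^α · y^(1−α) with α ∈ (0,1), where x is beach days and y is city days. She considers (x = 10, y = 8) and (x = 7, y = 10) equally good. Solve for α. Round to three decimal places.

The Cobb–Douglas utilities coincide, so 10^α·8^(1−α) = 7^α·10^(1−α).
Rearrange to (10/7)^α = (10/8)^(1−α) and take logs: α·0.356675 = (1−α)·0.223144.
Thus α·(0.579819) = 0.223144, so α = 0.223144/0.579819 ≈ 0.385.

α ≈ 0.385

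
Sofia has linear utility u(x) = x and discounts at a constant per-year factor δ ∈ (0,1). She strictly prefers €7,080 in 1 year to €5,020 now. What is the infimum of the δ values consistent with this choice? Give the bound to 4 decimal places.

δ > 0.7090

The preference means 5020 < δ·7080.
So δ > 5020/7080 = 0.70904.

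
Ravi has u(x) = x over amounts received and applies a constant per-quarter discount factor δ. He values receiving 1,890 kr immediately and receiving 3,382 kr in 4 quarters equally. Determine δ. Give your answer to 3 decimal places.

δ ≈ 0.865

The payoff in 4 quarters is discounted by δ^4, so u(1890) = δ^4·u(3382) and δ^4 = u(1890)/u(3382).
With u(x) = x: δ^4 = 1890/3382 = 0.55884.
Taking the 4th root: δ = 0.55884^(1/4) ≈ 0.865.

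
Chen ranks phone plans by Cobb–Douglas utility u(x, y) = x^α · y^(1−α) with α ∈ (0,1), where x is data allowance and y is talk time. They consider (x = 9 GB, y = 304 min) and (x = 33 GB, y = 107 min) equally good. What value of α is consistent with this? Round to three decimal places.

α ≈ 0.446

Indifference: 9^α · 304^(1−α) = 33^α · 107^(1−α).
Taking logs: α·ln 9 + (1−α)·ln 304 = α·ln 33 + (1−α)·ln 107, i.e. α·-1.299283 = (1−α)·-1.044199.
So α/(1−α) = (-1.044199)/(-1.299283) = 0.803673, and α = 0.803673/1.803673 ≈ 0.446.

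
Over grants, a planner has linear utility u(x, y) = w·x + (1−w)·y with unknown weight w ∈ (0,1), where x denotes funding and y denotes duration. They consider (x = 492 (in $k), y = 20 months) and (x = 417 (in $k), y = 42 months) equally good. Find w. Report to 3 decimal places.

w = 0.227

Equating utilities: w·492 + (1−w)·20 = w·417 + (1−w)·42.
w·(492−417) = (1−w)·(42−20), i.e. w·75 = (1−w)·22.
So w/(1−w) = 22/75 = 0.2933, giving w = 22/(75+22) = 0.227.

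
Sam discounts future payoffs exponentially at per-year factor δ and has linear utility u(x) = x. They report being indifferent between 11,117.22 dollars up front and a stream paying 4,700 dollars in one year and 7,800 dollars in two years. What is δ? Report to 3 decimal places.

The stream is worth 4700δ + 7800δ² today, so 4700δ + 7800δ² = 11117.22.
So 7800δ² + 4700δ − 11117.22 = 0.
The positive root is δ = [−4700 + √(4700² + 4·7800·11117.22)] / (2·7800) = (−4700 + 19208.000)/15600 ≈ 0.930.

δ ≈ 0.930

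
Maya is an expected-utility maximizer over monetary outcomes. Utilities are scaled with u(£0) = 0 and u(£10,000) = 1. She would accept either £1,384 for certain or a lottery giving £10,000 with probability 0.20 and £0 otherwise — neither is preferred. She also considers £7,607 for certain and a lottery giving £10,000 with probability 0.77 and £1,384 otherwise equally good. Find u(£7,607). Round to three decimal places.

First, u(£1,384) = 0.20·u(£10,000) + 0.80·u(£0) = 0.20.
The second indifference gives u(£7,607) = 0.77·u(£10,000) + 0.23·u(£1,384) = 0.77·1.00 + 0.23·0.20 = 0.8160.

0.816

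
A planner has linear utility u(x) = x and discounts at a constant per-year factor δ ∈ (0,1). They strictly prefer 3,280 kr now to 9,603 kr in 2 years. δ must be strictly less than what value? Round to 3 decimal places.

δ < 0.584

The preference means 3280 > δ^2·9603.
Hence δ^2 < 3280/9603 = 0.34156, and x ↦ x^(1/2) is increasing on (0,∞).
δ < 0.34156^(1/2) = 0.584.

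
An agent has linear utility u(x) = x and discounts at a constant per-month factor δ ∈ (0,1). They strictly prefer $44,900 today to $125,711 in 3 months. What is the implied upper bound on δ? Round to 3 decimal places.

Comparing present values: 44900 > δ^3·125711.
Dividing by 125711: δ^3 < 0.35717. Both sides are positive, so the cube root keeps the direction.
δ < (44900/125711)^(1/3) ≈ 0.710.

δ < 0.710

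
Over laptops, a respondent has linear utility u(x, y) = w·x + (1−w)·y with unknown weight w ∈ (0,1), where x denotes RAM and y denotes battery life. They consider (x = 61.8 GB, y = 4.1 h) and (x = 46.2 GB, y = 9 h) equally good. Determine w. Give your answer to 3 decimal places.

Equating utilities: w·61.8 + (1−w)·4.1 = w·46.2 + (1−w)·9.
Rearranging, 15.6·w − 4.9·(1−w) = 0.
Hence w = 4.9/(15.6+4.9) = 4.9/20.5 = 0.239.

w = 0.239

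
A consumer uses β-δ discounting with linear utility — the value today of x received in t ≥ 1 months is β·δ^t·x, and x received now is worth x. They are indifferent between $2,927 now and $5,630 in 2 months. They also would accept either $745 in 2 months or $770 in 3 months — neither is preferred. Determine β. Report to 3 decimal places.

β ≈ 0.555

The second indifference involves only future payoffs, so β cancels: β·δ^2·745 = β·δ^3·770, giving δ = 745/770 = 0.96753.
Substituting δ into 2927 = β·δ^2·5630: β = 2927/(5270.350) ≈ 0.555.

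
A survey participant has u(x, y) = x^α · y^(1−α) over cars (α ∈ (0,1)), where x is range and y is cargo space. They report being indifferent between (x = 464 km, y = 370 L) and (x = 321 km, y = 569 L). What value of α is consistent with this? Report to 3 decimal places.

α ≈ 0.539

Indifference: 464^α · 370^(1−α) = 321^α · 569^(1−α).
Rearrange to (464/321)^α = (569/370)^(1−α) and take logs: α·0.368443 = (1−α)·0.430377.
So α/(1−α) = (0.430377)/(0.368443) = 1.168097, and α = 1.168097/2.168097 ≈ 0.539.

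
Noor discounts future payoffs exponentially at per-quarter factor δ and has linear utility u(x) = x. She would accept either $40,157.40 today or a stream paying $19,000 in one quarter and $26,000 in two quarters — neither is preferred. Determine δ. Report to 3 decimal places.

The stream is worth 19000δ + 26000δ² today, so 19000δ + 26000δ² = 40157.40.
So 26000δ² + 19000δ − 40157.40 = 0.
By the quadratic formula (taking the positive root), δ = (−19000 + √4537369600.00) / 52000 ≈ 0.930.

δ ≈ 0.930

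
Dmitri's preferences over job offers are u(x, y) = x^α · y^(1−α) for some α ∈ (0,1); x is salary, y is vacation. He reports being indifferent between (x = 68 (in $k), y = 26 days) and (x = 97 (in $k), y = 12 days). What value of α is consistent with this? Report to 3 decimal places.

α ≈ 0.685

Indifference: 68^α · 26^(1−α) = 97^α · 12^(1−α).
Taking logs: α·ln 68 + (1−α)·ln 26 = α·ln 97 + (1−α)·ln 12, i.e. α·-0.355203 = (1−α)·-0.773190.
Thus α·(-1.128393) = -0.773190, so α = -0.773190/-1.128393 ≈ 0.685.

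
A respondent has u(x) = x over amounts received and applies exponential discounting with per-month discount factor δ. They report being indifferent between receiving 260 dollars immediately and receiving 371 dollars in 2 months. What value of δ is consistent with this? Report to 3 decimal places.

δ ≈ 0.837

The payoff in 2 months is discounted by δ^2, so u(260) = δ^2·u(371) and δ^2 = u(260)/u(371).
With u(x) = x: δ^2 = 260/371 = 0.70081.
Hence δ = (0.70081)^(1/2) = 0.83714.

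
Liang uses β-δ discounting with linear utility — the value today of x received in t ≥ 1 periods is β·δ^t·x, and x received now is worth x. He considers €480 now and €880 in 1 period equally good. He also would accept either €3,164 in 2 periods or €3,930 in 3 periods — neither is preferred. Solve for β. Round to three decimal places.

β ≈ 0.678

Both payoffs in the second observation are in the future, so β drops out: δ^2·3164 = δ^3·3930 ⇒ δ = 3164/3930 = 0.80509.
The first indifference: 480 = β·δ·880, so β = 480/(δ·880) = 480/(0.80509·880) ≈ 0.678.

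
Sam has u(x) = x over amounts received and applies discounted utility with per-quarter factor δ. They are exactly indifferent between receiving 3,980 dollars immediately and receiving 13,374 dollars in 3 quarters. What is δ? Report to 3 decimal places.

Equating discounted utilities: u(3980) = δ^3·u(13374) ⇒ δ^3 = u(3980)/u(13374).
With u(x) = x: δ^3 = 3980/13374 = 0.29759.
Hence δ = (0.29759)^(1/3) = 0.66764.

δ ≈ 0.668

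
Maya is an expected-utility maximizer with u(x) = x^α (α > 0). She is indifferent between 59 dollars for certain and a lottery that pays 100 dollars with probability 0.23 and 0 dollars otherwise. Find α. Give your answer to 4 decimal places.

Since u(0) = 0, the lottery's EU is 0.23·100^α.
Equating: 59^α = 0.23·100^α, i.e. 0.5900^α = 0.23.
α = ln(0.23) / ln(59/100) = -1.4696760/-0.5276327 ≈ 2.7854.

α ≈ 2.7854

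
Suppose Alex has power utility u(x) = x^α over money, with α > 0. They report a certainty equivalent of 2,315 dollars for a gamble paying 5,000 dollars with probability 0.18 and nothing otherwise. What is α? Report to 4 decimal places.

The lottery's expected utility is 0.18·u(5000) + 0.82·u(0) = 0.18·5000^α (since u(0) = 0 for α > 0).
Equating: 2315^α = 0.18·5000^α, i.e. 0.4630^α = 0.18.
Take logs: α = ln 0.18 / ln(2315/5000) ≈ 2.226929.

α ≈ 2.2269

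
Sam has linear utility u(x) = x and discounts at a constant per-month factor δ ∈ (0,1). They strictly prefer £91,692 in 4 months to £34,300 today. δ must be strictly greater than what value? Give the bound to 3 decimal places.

The preference means 34300 < δ^4·91692.
Hence δ^4 > 34300/91692 = 0.37408, and x ↦ x^(1/4) is increasing on (0,∞).
δ > 0.37408^(1/4) = 0.782.

δ > 0.782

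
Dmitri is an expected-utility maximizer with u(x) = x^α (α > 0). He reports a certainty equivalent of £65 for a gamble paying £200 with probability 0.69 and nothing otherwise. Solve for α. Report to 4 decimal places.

α ≈ 0.3301

Since u(0) = 0, the lottery's EU is 0.69·200^α.
Setting u(65) equal to that: 65^α = 0.69·200^α ⇒ (65/200)^α = 0.69.
Taking logs: α·ln(65/200) = ln(0.69), so α = -0.3710637 / -1.1239301 ≈ 0.3301.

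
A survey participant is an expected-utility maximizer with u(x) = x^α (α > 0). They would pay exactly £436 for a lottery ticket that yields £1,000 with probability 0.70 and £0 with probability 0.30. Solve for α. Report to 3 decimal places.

The lottery's expected utility is 0.70·u(1000) + 0.30·u(0) = 0.70·1000^α (since u(0) = 0 for α > 0).
Indifference: 436^α = 0.70·1000^α, so (436/1000)^α = 0.70.
Taking logs: α·ln(436/1000) = ln(0.70), so α = -0.356675 / -0.830113 ≈ 0.430.

α ≈ 0.430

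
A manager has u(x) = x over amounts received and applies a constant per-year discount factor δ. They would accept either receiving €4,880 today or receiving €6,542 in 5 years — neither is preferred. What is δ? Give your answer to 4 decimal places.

δ ≈ 0.9431

The payoff in 5 years is discounted by δ^5, so u(4880) = δ^5·u(6542) and δ^5 = u(4880)/u(6542).
With u(x) = x: δ^5 = 4880/6542 = 0.74595.
So δ = 0.74595^(1/5) ≈ 0.9431.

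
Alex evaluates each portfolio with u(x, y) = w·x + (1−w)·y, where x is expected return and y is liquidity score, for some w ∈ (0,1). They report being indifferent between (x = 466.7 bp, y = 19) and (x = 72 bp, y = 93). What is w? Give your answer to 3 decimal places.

w = 0.158

Equating utilities: w·466.7 + (1−w)·19 = w·72 + (1−w)·93.
Rearranging, 394.7·w − 74·(1−w) = 0.
Hence w = 74/(394.7+74) = 74/468.7 = 0.158.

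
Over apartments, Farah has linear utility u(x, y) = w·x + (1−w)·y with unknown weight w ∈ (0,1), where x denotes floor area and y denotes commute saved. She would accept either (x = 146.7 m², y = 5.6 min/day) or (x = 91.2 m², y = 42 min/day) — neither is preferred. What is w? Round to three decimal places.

w = 0.396

u(146.7,5.6) = u(91.2,42) means w·146.7 + (1−w)·5.6 = w·91.2 + (1−w)·42.
w·(146.7−91.2) = (1−w)·(42−5.6), i.e. w·55.5 = (1−w)·36.4.
The marginal rate of substitution is 36.4/55.5, so w = 36.4/(55.5+36.4) = 0.396.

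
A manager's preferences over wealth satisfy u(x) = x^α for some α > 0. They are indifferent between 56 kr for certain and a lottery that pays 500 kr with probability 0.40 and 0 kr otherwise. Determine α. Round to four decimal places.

α ≈ 0.4185

EU(lottery) = 0.40·500^α + 0.60·0 = 0.40·500^α.
Indifference: 56^α = 0.40·500^α, so (56/500)^α = 0.40.
Taking logs: α·ln(56/500) = ln(0.40), so α = -0.9162907 / -2.1892564 ≈ 0.4185.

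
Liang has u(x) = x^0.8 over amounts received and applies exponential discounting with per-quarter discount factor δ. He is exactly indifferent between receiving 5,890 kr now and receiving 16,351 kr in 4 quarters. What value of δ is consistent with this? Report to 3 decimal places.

Indifference means u(5890) = δ^4 · u(16351), so δ^4 = u(5890)/u(16351).
Since u(x) = x^0.8, δ^4 = (5890/16351)^0.8 = 0.36022^0.8 = 0.44183.
Hence δ = (0.44183)^(1/4) = 0.81529.

δ ≈ 0.815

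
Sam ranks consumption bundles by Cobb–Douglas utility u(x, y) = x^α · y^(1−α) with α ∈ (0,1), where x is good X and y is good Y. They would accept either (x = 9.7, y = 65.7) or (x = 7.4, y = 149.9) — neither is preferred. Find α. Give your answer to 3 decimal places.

α ≈ 0.753

Indifference: 9.7^α · 65.7^(1−α) = 7.4^α · 149.9^(1−α).
Taking logs: α·ln 9.7 + (1−α)·ln 65.7 = α·ln 7.4 + (1−α)·ln 149.9, i.e. α·0.270646 = (1−α)·0.824869.
So α/(1−α) = (0.824869)/(0.270646) = 3.047778, and α = 3.047778/4.047778 ≈ 0.753.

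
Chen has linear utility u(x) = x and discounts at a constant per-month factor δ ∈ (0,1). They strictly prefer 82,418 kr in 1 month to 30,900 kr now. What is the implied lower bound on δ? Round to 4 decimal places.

The preference means 30900 < δ·82418.
Dividing through by 82418 gives δ > 0.37492.

δ > 0.3749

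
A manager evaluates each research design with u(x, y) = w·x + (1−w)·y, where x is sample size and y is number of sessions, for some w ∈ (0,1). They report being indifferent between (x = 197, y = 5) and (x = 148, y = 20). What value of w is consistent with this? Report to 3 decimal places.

w = 0.234

u(197,5) = u(148,20) means w·197 + (1−w)·5 = w·148 + (1−w)·20.
Rearranging, 49·w − 15·(1−w) = 0.
So w/(1−w) = 15/49 = 0.3061, giving w = 15/(49+15) = 0.234.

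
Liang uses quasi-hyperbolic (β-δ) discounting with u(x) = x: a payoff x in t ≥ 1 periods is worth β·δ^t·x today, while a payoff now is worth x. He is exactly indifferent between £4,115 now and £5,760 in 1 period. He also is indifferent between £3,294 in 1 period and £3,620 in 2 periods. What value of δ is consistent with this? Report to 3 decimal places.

δ ≈ 0.910

From the later pair, β·δ^1·3294 = β·δ^2·3620; dividing through, δ = 3294/3620 = 0.90994.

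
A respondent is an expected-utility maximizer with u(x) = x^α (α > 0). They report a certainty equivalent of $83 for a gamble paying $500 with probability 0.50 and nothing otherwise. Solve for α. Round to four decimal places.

The lottery's expected utility is 0.50·u(500) + 0.50·u(0) = 0.50·500^α (since u(0) = 0 for α > 0).
Indifference: 83^α = 0.50·500^α, so (83/500)^α = 0.50.
α = ln(0.50) / ln(83/500) = -0.6931472/-1.7957675 ≈ 0.3860.

α ≈ 0.3860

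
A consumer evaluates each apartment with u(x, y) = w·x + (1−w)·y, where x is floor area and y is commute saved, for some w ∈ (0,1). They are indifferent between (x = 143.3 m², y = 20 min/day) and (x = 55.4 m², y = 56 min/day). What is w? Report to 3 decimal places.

w = 0.291

Equating utilities: w·143.3 + (1−w)·20 = w·55.4 + (1−w)·56.
w·(143.3−55.4) = (1−w)·(56−20), i.e. w·87.9 = (1−w)·36.
So w/(1−w) = 36/87.9 = 0.4096, giving w = 36/(87.9+36) = 0.291.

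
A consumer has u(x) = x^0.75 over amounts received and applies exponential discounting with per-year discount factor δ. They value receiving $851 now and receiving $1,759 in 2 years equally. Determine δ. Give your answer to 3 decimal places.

Equating discounted utilities: u(851) = δ^2·u(1759) ⇒ δ^2 = u(851)/u(1759).
Since u(x) = x^0.75, δ^2 = (851/1759)^0.75 = 0.48380^0.75 = 0.58009.
Taking the square root: δ = 0.58009^(1/2) ≈ 0.762.

δ ≈ 0.762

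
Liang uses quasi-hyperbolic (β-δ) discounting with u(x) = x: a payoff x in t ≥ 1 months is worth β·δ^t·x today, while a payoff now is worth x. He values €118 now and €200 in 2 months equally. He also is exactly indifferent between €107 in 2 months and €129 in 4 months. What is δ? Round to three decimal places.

The second indifference involves only future payoffs, so β cancels: β·δ^2·107 = β·δ^4·129, giving δ^2 = 107/129 = 0.82946, so δ = 0.91075.

δ ≈ 0.911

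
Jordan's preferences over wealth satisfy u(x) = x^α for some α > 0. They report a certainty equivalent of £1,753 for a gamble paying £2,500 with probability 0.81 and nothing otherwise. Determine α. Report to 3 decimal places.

α ≈ 0.594

The lottery's expected utility is 0.81·u(2500) + 0.19·u(0) = 0.81·2500^α (since u(0) = 0 for α > 0).
Indifference: 1753^α = 0.81·2500^α, so (1753/2500)^α = 0.81.
Taking logs: α·ln(1753/2500) = ln(0.81), so α = -0.210721 / -0.354962 ≈ 0.594.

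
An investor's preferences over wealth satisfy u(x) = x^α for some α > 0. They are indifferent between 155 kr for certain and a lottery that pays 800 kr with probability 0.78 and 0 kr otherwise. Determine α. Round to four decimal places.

α ≈ 0.1514

EU(lottery) = 0.78·800^α + 0.22·0 = 0.78·800^α.
Setting u(155) equal to that: 155^α = 0.78·800^α ⇒ (155/800)^α = 0.78.
Take logs: α = ln 0.78 / ln(155/800) ≈ 0.151391.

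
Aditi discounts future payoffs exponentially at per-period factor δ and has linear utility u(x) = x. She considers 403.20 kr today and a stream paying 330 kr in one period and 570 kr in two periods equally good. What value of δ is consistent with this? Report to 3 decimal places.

Present value of the stream is 330·δ + 570·δ². Indifference gives 330δ + 570δ² = 403.20.
That is, 570δ² + 330δ − 403.20 = 0, a quadratic in δ.
δ = (−330 + √(330² + 4·570·403.20)) / (2·570) = (−330 + √1028196.00) / 1140 ≈ 0.600.

δ ≈ 0.600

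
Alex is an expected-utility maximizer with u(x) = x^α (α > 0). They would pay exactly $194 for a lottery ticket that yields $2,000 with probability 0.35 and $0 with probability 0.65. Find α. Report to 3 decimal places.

α ≈ 0.450

EU(lottery) = 0.35·2000^α + 0.65·0 = 0.35·2000^α.
Equating: 194^α = 0.35·2000^α, i.e. 0.0970^α = 0.35.
Take logs: α = ln 0.35 / ln(194/2000) ≈ 0.44998.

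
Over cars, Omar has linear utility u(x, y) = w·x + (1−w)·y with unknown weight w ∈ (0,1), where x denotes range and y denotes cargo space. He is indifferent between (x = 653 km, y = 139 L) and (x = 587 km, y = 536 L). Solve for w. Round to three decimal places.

Indifference: w·653 + (1−w)·139 = w·587 + (1−w)·536.
Collecting terms: w·66 = (1−w)·397.
So w/(1−w) = 397/66 = 6.0152, giving w = 397/(66+397) = 0.857.

w = 0.857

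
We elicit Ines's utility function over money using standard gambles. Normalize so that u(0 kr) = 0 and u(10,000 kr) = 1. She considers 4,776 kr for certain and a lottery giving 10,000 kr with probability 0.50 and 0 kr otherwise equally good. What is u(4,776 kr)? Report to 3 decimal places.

0.500

The indifference gives u(4,776 kr) = 0.50·u(10,000 kr) + 0.50·u(0 kr) = 0.50·1 + 0.50·0 = 0.50.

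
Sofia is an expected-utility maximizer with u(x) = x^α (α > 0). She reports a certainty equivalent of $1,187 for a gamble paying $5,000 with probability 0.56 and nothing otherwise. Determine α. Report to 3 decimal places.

The lottery's expected utility is 0.56·u(5000) + 0.44·u(0) = 0.56·5000^α (since u(0) = 0 for α > 0).
Equating: 1187^α = 0.56·5000^α, i.e. 0.2374^α = 0.56.
Take logs: α = ln 0.56 / ln(1187/5000) ≈ 0.40321.

α ≈ 0.403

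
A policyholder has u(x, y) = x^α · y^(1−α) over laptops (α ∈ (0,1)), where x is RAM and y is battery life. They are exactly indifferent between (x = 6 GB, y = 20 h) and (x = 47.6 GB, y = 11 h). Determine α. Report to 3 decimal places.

Indifference: 6^α · 20^(1−α) = 47.6^α · 11^(1−α).
Rearrange to (6/47.6)^α = (11/20)^(1−α) and take logs: α·-2.071073 = (1−α)·-0.597837.
Thus α·(-2.668910) = -0.597837, so α = -0.597837/-2.668910 ≈ 0.224.

α ≈ 0.224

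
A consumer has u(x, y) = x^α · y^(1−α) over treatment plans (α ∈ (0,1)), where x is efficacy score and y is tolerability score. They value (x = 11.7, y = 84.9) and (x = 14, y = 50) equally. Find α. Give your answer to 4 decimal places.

Set the two utilities equal: 11.7^α·84.9^(1−α) = 14^α·50^(1−α).
Rearrange to (11.7/14)^α = (50/84.9)^(1−α) and take logs: α·-0.1794685 = (1−α)·-0.5294511.
So α/(1−α) = (-0.5294511)/(-0.1794685) = 2.9501060, and α = 2.9501060/3.9501060 ≈ 0.7468.

α ≈ 0.7468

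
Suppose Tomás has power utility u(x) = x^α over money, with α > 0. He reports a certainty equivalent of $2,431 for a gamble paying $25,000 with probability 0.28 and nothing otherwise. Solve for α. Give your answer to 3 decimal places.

α ≈ 0.546

EU(lottery) = 0.28·25000^α + 0.72·0 = 0.28·25000^α.
Setting u(2431) equal to that: 2431^α = 0.28·25000^α ⇒ (2431/25000)^α = 0.28.
α = ln(0.28) / ln(2431/25000) = -1.272966/-2.330573 ≈ 0.546.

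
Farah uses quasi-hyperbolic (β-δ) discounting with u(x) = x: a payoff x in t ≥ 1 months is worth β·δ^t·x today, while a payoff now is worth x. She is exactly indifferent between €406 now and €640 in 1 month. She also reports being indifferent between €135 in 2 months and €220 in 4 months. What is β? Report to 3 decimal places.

The second indifference involves only future payoffs, so β cancels: β·δ^2·135 = β·δ^4·220, giving δ^2 = 135/220 = 0.61364, so δ = 0.78335.
Now use the now-vs-future pair: 406 = β·δ·640 gives β = 406/(0.78335·640) ≈ 0.810.

β ≈ 0.810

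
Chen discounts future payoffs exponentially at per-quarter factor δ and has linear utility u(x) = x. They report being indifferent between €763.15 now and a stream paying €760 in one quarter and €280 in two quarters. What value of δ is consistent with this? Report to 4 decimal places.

δ ≈ 0.7800

Equating present values: 763.15 = 760δ + 280δ².
That is, 280δ² + 760δ − 763.15 = 0, a quadratic in δ.
The positive root is δ = [−760 + √(760² + 4·280·763.15)] / (2·280) = (−760 + 1196.799)/560 ≈ 0.7800.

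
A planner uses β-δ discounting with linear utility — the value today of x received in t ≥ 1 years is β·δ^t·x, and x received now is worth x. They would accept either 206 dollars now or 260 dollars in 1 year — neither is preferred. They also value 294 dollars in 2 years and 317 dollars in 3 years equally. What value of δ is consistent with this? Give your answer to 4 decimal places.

δ ≈ 0.9274

The second indifference involves only future payoffs, so β cancels: β·δ^2·294 = β·δ^3·317, giving δ = 294/317 = 0.92744.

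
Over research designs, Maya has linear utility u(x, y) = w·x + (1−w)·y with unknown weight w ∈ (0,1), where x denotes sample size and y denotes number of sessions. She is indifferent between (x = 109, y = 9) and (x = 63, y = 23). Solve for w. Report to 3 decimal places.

w = 0.233

Indifference: w·109 + (1−w)·9 = w·63 + (1−w)·23.
Collecting terms: w·46 = (1−w)·14.
The marginal rate of substitution is 14/46, so w = 14/(46+14) = 0.233.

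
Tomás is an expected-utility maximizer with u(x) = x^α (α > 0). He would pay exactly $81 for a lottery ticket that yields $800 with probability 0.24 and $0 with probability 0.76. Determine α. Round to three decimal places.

The lottery's expected utility is 0.24·u(800) + 0.76·u(0) = 0.24·800^α (since u(0) = 0 for α > 0).
Equating: 81^α = 0.24·800^α, i.e. 0.1013^α = 0.24.
α = ln(0.24) / ln(81/800) = -1.427116/-2.290163 ≈ 0.623.

α ≈ 0.623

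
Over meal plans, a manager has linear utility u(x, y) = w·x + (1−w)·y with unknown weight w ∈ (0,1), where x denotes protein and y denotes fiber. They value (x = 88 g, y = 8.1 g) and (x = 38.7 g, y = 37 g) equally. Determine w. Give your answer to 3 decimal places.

Equating utilities: w·88 + (1−w)·8.1 = w·38.7 + (1−w)·37.
Rearranging, 49.3·w − 28.9·(1−w) = 0.
The marginal rate of substitution is 28.9/49.3, so w = 28.9/(49.3+28.9) = 0.370.

w = 0.370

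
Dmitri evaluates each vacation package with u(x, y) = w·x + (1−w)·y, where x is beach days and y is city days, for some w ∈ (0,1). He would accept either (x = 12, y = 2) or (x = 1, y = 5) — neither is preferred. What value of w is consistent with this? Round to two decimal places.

u(12,2) = u(1,5) means w·12 + (1−w)·2 = w·1 + (1−w)·5.
Collecting terms: w·11 = (1−w)·3.
So w/(1−w) = 3/11 = 0.2727, giving w = 3/(11+3) = 0.21.

w = 0.21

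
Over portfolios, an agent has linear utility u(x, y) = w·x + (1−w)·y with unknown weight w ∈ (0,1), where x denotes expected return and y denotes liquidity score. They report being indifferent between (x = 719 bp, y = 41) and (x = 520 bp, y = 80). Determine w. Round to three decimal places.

Equating utilities: w·719 + (1−w)·41 = w·520 + (1−w)·80.
Collecting terms: w·199 = (1−w)·39.
The marginal rate of substitution is 39/199, so w = 39/(199+39) = 0.164.

w = 0.164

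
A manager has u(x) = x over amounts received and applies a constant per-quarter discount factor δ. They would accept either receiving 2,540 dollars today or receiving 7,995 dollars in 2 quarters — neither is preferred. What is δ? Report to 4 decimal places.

δ ≈ 0.5636

The payoff in 2 quarters is discounted by δ^2, so u(2540) = δ^2·u(7995) and δ^2 = u(2540)/u(7995).
With u(x) = x: δ^2 = 2540/7995 = 0.31770.
So δ = 0.31770^(1/2) ≈ 0.5636.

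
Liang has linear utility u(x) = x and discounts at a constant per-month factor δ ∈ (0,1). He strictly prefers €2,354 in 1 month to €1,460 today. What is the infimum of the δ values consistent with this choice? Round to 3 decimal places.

Under u(x) = x this choice says 1460 < δ·2354.
Dividing through by 2354 gives δ > 0.62022.

δ > 0.620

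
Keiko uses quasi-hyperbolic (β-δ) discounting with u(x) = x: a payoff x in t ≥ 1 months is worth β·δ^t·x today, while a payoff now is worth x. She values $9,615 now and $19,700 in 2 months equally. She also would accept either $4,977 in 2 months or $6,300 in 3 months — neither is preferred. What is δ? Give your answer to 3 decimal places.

δ ≈ 0.790

Both payoffs in the second observation are in the future, so β drops out: δ^2·4977 = δ^3·6300 ⇒ δ = 4977/6300 = 0.79000.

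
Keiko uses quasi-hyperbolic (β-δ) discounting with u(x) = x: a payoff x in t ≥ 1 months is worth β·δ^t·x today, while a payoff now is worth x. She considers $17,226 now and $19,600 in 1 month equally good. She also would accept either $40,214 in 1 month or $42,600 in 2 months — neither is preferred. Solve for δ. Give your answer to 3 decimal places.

δ ≈ 0.944

Both payoffs in the second observation are in the future, so β drops out: δ^1·40214 = δ^2·42600 ⇒ δ = 40214/42600 = 0.94399.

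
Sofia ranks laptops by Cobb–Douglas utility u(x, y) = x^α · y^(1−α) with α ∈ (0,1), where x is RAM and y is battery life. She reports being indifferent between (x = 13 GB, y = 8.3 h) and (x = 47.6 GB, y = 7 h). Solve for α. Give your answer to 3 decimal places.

Indifference: 13^α · 8.3^(1−α) = 47.6^α · 7^(1−α).
Taking logs: α·ln 13 + (1−α)·ln 8.3 = α·ln 47.6 + (1−α)·ln 7, i.e. α·-1.297883 = (1−α)·-0.170345.
So α/(1−α) = (-0.170345)/(-1.297883) = 0.131248, and α = 0.131248/1.131248 ≈ 0.116.

α ≈ 0.116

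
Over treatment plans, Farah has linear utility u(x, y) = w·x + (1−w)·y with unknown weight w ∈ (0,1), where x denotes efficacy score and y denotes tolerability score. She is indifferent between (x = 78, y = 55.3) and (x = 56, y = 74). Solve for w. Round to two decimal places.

w = 0.46

u(78,55.3) = u(56,74) means w·78 + (1−w)·55.3 = w·56 + (1−w)·74.
Collecting terms: w·22 = (1−w)·18.7.
The marginal rate of substitution is 18.7/22, so w = 18.7/(22+18.7) = 0.46.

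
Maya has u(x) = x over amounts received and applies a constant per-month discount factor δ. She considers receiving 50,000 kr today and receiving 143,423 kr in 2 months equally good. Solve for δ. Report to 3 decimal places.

Equating discounted utilities: u(50000) = δ^2·u(143423) ⇒ δ^2 = u(50000)/u(143423).
With u(x) = x: δ^2 = 50000/143423 = 0.34862.
Taking the square root: δ = 0.34862^(1/2) ≈ 0.590.

δ ≈ 0.590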